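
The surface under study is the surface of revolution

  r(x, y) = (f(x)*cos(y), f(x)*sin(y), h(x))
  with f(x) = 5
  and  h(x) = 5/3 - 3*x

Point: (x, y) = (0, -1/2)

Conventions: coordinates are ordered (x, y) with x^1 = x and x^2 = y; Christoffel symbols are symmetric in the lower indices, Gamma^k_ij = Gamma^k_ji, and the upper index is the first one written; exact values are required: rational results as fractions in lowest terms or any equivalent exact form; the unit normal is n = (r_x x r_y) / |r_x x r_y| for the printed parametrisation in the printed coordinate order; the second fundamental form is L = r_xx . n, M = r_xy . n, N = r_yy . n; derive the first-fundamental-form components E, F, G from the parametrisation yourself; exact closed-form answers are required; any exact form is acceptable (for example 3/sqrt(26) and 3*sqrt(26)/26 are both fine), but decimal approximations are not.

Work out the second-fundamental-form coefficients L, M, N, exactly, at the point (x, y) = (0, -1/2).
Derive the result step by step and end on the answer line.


f = 5, f' = 0, f'' = 0, h' = -3, h'' = 0
E = 9, F = 0, G = 25; answer radicand W^2 = 9
unnormalised second-form numerators: l = 0, m = 0, n = -15; L = l/sqrt(9), and similarly M = m/sqrt(W^2), N = n/sqrt(W^2)

Answer: L = 0, M = 0, N = -5


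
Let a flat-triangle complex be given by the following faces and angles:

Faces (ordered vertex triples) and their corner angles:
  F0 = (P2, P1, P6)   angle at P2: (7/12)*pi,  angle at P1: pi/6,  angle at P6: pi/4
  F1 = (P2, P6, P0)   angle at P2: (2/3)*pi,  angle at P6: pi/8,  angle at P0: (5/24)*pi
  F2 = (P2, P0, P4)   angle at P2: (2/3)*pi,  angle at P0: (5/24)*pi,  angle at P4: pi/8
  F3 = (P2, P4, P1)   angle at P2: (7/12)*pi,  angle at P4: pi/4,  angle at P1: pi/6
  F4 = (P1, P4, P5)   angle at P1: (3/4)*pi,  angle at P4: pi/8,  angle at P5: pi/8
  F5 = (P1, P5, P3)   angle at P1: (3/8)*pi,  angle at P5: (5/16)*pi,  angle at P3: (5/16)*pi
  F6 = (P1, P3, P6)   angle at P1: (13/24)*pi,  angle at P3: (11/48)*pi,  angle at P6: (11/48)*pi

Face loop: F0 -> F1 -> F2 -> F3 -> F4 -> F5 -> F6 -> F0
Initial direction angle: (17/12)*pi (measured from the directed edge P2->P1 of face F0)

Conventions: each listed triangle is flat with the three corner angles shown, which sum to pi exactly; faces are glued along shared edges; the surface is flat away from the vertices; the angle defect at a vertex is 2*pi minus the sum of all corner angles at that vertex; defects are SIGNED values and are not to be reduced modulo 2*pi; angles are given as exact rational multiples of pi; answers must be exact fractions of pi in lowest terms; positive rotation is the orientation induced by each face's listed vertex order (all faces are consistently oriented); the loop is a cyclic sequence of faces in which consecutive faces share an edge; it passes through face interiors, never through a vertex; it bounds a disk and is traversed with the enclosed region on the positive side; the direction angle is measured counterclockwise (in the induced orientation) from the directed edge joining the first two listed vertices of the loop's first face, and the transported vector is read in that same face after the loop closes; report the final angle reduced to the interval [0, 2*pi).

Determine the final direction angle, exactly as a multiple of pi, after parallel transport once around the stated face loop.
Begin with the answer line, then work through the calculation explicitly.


Answer: final direction angle = (11/12)*pi

enclosed vertex P1: corner angles sum to 2*pi, defect = 2*pi - 2*pi = 0
enclosed vertex P2: corner angles sum to (5/2)*pi, defect = 2*pi - (5/2)*pi = -pi/2
adding the enclosed defects to the starting angle (mod 2*pi, induced orientation) gives the holonomy
final angle = (17/12)*pi - pi/2 = (11/12)*pi (mod 2*pi)


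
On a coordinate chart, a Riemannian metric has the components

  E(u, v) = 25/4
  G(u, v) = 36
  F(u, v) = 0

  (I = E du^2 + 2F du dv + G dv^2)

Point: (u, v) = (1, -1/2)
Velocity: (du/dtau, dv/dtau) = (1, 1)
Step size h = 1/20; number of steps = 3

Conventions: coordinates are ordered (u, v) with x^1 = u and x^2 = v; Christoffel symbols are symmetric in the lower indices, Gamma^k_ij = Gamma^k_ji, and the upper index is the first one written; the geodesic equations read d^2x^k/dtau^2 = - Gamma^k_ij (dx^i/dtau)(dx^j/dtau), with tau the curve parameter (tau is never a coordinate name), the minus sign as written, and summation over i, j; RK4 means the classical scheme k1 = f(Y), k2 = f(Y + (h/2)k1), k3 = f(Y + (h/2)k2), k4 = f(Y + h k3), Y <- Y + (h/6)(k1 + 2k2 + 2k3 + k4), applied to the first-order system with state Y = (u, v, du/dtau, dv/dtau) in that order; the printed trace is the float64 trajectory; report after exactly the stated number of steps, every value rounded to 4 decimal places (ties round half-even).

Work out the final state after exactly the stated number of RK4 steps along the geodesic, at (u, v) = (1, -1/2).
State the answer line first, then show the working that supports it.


Answer: u = 1.1500, v = -0.3500, du/dtau = 1.0000, dv/dtau = 1.0000

f(Y) = (du/dtau, dv/dtau, -Gamma^u_ij Y'^i Y'^j, -Gamma^v_ij Y'^i Y'^j) with the Gammas evaluated at the stage position; h = 0.050000; intermediate values shown to 6 dp
step 0: u = 1.0000, v = -0.5000, du/dtau = 1.0000, dv/dtau = 1.0000
step 1:
  k1: at (u, v) = (1.000000, -0.500000), (du/dtau, dv/dtau) = (1.000000, 1.000000); Gamma_uuu = 0.000000, Gamma_uuv = 0.000000, Gamma_uvv = 0.000000, Gamma_vuu = 0.000000, Gamma_vuv = 0.000000, Gamma_vvv = 0.000000; k1 = (1.000000, 1.000000, 0.000000, 0.000000)
  k2: at (u, v) = (1.025000, -0.475000), (du/dtau, dv/dtau) = (1.000000, 1.000000); Gamma_uuu = 0.000000, Gamma_uuv = 0.000000, Gamma_uvv = 0.000000, Gamma_vuu = 0.000000, Gamma_vuv = 0.000000, Gamma_vvv = 0.000000; k2 = (1.000000, 1.000000, 0.000000, 0.000000)
  k3: at (u, v) = (1.025000, -0.475000), (du/dtau, dv/dtau) = (1.000000, 1.000000); Gamma_uuu = 0.000000, Gamma_uuv = 0.000000, Gamma_uvv = 0.000000, Gamma_vuu = 0.000000, Gamma_vuv = 0.000000, Gamma_vvv = 0.000000; k3 = (1.000000, 1.000000, 0.000000, 0.000000)
  k4: at (u, v) = (1.050000, -0.450000), (du/dtau, dv/dtau) = (1.000000, 1.000000); Gamma_uuu = 0.000000, Gamma_uuv = 0.000000, Gamma_uvv = 0.000000, Gamma_vuu = 0.000000, Gamma_vuv = 0.000000, Gamma_vvv = 0.000000; k4 = (1.000000, 1.000000, 0.000000, 0.000000)
  Y <- Y + (h/6)(k1 + 2k2 + 2k3 + k4): u = 1.0500, v = -0.4500, du/dtau = 1.0000, dv/dtau = 1.0000
step 2:
  k1: at (u, v) = (1.050000, -0.450000), (du/dtau, dv/dtau) = (1.000000, 1.000000); Gamma_uuu = 0.000000, Gamma_uuv = 0.000000, Gamma_uvv = 0.000000, Gamma_vuu = 0.000000, Gamma_vuv = 0.000000, Gamma_vvv = 0.000000; k1 = (1.000000, 1.000000, 0.000000, 0.000000)
  k2: at (u, v) = (1.075000, -0.425000), (du/dtau, dv/dtau) = (1.000000, 1.000000); Gamma_uuu = 0.000000, Gamma_uuv = 0.000000, Gamma_uvv = 0.000000, Gamma_vuu = 0.000000, Gamma_vuv = 0.000000, Gamma_vvv = 0.000000; k2 = (1.000000, 1.000000, 0.000000, 0.000000)
  k3: at (u, v) = (1.075000, -0.425000), (du/dtau, dv/dtau) = (1.000000, 1.000000); Gamma_uuu = 0.000000, Gamma_uuv = 0.000000, Gamma_uvv = 0.000000, Gamma_vuu = 0.000000, Gamma_vuv = 0.000000, Gamma_vvv = 0.000000; k3 = (1.000000, 1.000000, 0.000000, 0.000000)
  k4: at (u, v) = (1.100000, -0.400000), (du/dtau, dv/dtau) = (1.000000, 1.000000); Gamma_uuu = 0.000000, Gamma_uuv = 0.000000, Gamma_uvv = 0.000000, Gamma_vuu = 0.000000, Gamma_vuv = 0.000000, Gamma_vvv = 0.000000; k4 = (1.000000, 1.000000, 0.000000, 0.000000)
  Y <- Y + (h/6)(k1 + 2k2 + 2k3 + k4): u = 1.1000, v = -0.4000, du/dtau = 1.0000, dv/dtau = 1.0000
step 3:
  k1: at (u, v) = (1.100000, -0.400000), (du/dtau, dv/dtau) = (1.000000, 1.000000); Gamma_uuu = 0.000000, Gamma_uuv = 0.000000, Gamma_uvv = 0.000000, Gamma_vuu = 0.000000, Gamma_vuv = 0.000000, Gamma_vvv = 0.000000; k1 = (1.000000, 1.000000, 0.000000, 0.000000)
  k2: at (u, v) = (1.125000, -0.375000), (du/dtau, dv/dtau) = (1.000000, 1.000000); Gamma_uuu = 0.000000, Gamma_uuv = 0.000000, Gamma_uvv = 0.000000, Gamma_vuu = 0.000000, Gamma_vuv = 0.000000, Gamma_vvv = 0.000000; k2 = (1.000000, 1.000000, 0.000000, 0.000000)
  k3: at (u, v) = (1.125000, -0.375000), (du/dtau, dv/dtau) = (1.000000, 1.000000); Gamma_uuu = 0.000000, Gamma_uuv = 0.000000, Gamma_uvv = 0.000000, Gamma_vuu = 0.000000, Gamma_vuv = 0.000000, Gamma_vvv = 0.000000; k3 = (1.000000, 1.000000, 0.000000, 0.000000)
  k4: at (u, v) = (1.150000, -0.350000), (du/dtau, dv/dtau) = (1.000000, 1.000000); Gamma_uuu = 0.000000, Gamma_uuv = 0.000000, Gamma_uvv = 0.000000, Gamma_vuu = 0.000000, Gamma_vuv = 0.000000, Gamma_vvv = 0.000000; k4 = (1.000000, 1.000000, 0.000000, 0.000000)
  Y <- Y + (h/6)(k1 + 2k2 + 2k3 + k4): u = 1.1500, v = -0.3500, du/dtau = 1.0000, dv/dtau = 1.0000


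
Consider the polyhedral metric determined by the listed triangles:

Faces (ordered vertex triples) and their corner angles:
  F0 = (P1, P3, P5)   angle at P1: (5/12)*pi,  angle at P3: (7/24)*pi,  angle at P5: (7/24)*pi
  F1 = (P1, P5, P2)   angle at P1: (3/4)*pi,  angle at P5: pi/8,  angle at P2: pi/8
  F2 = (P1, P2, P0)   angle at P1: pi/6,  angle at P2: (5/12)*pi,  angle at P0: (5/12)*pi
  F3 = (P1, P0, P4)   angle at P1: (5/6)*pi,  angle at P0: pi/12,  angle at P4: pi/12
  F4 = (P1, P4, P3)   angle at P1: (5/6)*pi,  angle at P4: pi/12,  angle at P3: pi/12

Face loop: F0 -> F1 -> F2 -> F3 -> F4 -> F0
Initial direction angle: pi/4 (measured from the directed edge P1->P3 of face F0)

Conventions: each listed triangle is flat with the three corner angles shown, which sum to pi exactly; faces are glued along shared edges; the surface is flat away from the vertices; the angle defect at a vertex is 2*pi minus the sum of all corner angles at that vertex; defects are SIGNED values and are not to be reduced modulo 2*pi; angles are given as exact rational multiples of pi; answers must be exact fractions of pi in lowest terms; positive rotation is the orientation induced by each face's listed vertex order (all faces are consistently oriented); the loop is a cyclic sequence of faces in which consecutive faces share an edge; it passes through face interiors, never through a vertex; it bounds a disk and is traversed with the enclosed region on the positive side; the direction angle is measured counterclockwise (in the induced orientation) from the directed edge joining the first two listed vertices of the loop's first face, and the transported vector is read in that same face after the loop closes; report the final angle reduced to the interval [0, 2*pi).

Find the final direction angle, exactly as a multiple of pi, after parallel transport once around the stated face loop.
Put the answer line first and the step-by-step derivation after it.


Answer: final direction angle = (5/4)*pi

enclosed vertex P1: corner angles sum to 3*pi, defect = 2*pi - 3*pi = -pi
by Gauss-Bonnet the loop rotates the vector by the enclosed defect sum (positive orientation, mod 2*pi)
final angle = pi/4 - pi = (5/4)*pi (mod 2*pi)


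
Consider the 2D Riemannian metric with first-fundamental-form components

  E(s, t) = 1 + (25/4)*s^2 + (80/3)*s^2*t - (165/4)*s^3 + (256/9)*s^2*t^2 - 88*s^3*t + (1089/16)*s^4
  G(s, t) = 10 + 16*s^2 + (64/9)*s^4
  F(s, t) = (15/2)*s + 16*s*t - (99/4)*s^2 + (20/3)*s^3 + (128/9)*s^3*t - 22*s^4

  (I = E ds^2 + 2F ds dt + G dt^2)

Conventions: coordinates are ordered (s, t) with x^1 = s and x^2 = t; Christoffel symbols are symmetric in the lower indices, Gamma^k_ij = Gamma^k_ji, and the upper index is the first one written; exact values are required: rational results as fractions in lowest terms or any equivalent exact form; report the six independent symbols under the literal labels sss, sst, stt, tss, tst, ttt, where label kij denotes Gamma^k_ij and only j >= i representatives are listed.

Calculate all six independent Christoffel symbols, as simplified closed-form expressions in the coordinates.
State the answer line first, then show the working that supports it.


Answer: Gamma_sss = (19602*s^3 - 19008*s^2*t - 8910*s^2 + 4096*s*t^2 + 3840*s*t + 900*s)/(10825*s^4 - 12672*s^3*t - 5940*s^3 + 4096*s^2*t^2 + 3840*s^2*t + 3204*s^2 + 1440), Gamma_sst = (-6336*s^3 + 4096*s^2*t + 1920*s^2)/(10825*s^4 - 12672*s^3*t - 5940*s^3 + 4096*s^2*t^2 + 3840*s^2*t + 3204*s^2 + 1440), Gamma_stt = 0, Gamma_tss = (-6336*s^3 + 2048*s^2*t + 960*s^2 - 7128*s + 2304*t + 1080)/(10825*s^4 - 12672*s^3*t - 5940*s^3 + 4096*s^2*t^2 + 3840*s^2*t + 3204*s^2 + 1440), Gamma_tst = (2048*s^3 + 2304*s)/(10825*s^4 - 12672*s^3*t - 5940*s^3 + 4096*s^2*t^2 + 3840*s^2*t + 3204*s^2 + 1440), Gamma_ttt = 0

E = 1 + (25/4)*s^2 + (80/3)*s^2*t - (165/4)*s^3 + (256/9)*s^2*t^2 - 88*s^3*t + (1089/16)*s^4; F = (15/2)*s + 16*s*t - (99/4)*s^2 + (20/3)*s^3 + (128/9)*s^3*t - 22*s^4; G = 10 + 16*s^2 + (64/9)*s^4
Gamma^k_ij = (1/2) g^{kl} (d_i g_jl + d_j g_il - d_l g_ij), with g^inv = (1/(EG-F^2)) [[G, -F], [-F, E]]
first partials: E_s = (25/2)*s + (160/3)*s*t - (495/4)*s^2 + (512/9)*s*t^2 - 264*s^2*t + (1089/4)*s^3, E_t = (80/3)*s^2 + (512/9)*s^2*t - 88*s^3, F_s = 15/2 + 16*t - (99/2)*s + 20*s^2 + (128/3)*s^2*t - 88*s^3, F_t = 16*s + (128/9)*s^3, G_s = 32*s + (256/9)*s^3, G_t = 0
D = EG - F^2 = 10 + (89/4)*s^2 + (80/3)*s^2*t - (165/4)*s^3 + (256/9)*s^2*t^2 - 88*s^3*t + (10825/144)*s^4
expanded: Gamma^s_ss = (G E_s - 2F F_s + F E_t)/(2D), Gamma^s_st = (G E_t - F G_s)/(2D), Gamma^s_tt = (2G F_t - G G_s - F G_t)/(2D), Gamma^t_ss = (2E F_s - E E_t - F E_s)/(2D), Gamma^t_st = (E G_s - F E_t)/(2D), Gamma^t_tt = (E G_t - 2F F_t + F G_s)/(2D); substitute and cancel common factors


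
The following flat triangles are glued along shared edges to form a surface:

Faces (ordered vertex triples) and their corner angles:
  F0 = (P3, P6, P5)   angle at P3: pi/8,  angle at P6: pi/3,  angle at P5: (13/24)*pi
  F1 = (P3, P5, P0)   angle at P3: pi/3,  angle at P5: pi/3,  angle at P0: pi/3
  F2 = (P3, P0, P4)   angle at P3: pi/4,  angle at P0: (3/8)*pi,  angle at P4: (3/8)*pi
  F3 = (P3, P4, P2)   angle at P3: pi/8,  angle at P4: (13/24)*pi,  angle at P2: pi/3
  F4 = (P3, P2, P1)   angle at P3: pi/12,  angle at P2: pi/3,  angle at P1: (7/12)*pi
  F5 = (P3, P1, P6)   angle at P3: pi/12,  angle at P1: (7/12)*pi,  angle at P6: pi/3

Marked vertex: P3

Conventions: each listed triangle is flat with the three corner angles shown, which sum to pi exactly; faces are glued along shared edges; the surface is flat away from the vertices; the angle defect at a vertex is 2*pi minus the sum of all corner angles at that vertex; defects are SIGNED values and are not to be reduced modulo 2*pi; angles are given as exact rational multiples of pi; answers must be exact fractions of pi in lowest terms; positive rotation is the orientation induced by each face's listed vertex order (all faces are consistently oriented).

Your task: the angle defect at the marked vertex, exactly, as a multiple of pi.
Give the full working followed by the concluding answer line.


Sum of corner angles at P3: pi
defect = 2*pi - pi

Answer: defect(P3) = pi


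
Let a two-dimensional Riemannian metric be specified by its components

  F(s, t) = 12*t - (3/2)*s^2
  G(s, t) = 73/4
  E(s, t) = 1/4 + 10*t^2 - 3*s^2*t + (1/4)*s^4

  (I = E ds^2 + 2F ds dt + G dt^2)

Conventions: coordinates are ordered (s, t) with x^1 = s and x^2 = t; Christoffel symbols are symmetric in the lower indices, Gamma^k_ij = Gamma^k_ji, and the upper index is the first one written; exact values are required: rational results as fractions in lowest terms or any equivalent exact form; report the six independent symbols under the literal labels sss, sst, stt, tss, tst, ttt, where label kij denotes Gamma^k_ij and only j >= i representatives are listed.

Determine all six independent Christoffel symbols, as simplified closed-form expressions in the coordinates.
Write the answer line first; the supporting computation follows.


Answer: Gamma_sss = (36*s^4 + 74*s^3 - 528*s^2*t - 300*s*t + 1920*t^2)/(37*s^4 - 300*s^2*t + 616*t^2 + 73), Gamma_sst = (-438*s^2 + 2920*t)/(37*s^4 - 300*s^2*t + 616*t^2 + 73), Gamma_stt = 3504/(37*s^4 - 300*s^2*t + 616*t^2 + 73), Gamma_tss = (6*s^6 - 112*s^4*t - 24*s^3*t + 720*s^2*t^2 + 6*s^2 + 96*s*t^2 - 12*s - 1600*t^3 - 40*t)/(37*s^4 - 300*s^2*t + 616*t^2 + 73), Gamma_tst = (-36*s^4 + 528*s^2*t - 1920*t^2)/(37*s^4 - 300*s^2*t + 616*t^2 + 73), Gamma_ttt = (288*s^2 - 2304*t)/(37*s^4 - 300*s^2*t + 616*t^2 + 73)

E = 1/4 + 10*t^2 - 3*s^2*t + (1/4)*s^4; F = 12*t - (3/2)*s^2; G = 73/4
Gamma^k_ij = (1/2) g^{kl} (d_i g_jl + d_j g_il - d_l g_ij), with g^inv = (1/(EG-F^2)) [[G, -F], [-F, E]]
first partials: E_s = -6*s*t + s^3, E_t = 20*t - 3*s^2, F_s = -3*s, F_t = 12, G_s = 0, G_t = 0
D = EG - F^2 = 73/16 + (77/2)*t^2 - (75/4)*s^2*t + (37/16)*s^4
expanded: Gamma^s_ss = (G E_s - 2F F_s + F E_t)/(2D), Gamma^s_st = (G E_t - F G_s)/(2D), Gamma^s_tt = (2G F_t - G G_s - F G_t)/(2D), Gamma^t_ss = (2E F_s - E E_t - F E_s)/(2D), Gamma^t_st = (E G_s - F E_t)/(2D), Gamma^t_tt = (E G_t - 2F F_t + F G_s)/(2D); substitute and cancel common factors


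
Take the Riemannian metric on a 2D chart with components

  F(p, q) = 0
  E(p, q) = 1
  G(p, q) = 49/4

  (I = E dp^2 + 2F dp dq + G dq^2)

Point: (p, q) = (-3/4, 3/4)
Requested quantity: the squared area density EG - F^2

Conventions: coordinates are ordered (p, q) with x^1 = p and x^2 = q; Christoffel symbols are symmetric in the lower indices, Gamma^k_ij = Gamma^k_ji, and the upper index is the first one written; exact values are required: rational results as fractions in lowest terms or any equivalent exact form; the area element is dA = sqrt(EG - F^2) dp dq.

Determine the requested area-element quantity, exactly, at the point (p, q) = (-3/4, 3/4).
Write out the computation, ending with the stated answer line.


E = 1, F = 0, G = 49/4; EG - F^2 = 49/4

Answer: EG - F^2 = 49/4


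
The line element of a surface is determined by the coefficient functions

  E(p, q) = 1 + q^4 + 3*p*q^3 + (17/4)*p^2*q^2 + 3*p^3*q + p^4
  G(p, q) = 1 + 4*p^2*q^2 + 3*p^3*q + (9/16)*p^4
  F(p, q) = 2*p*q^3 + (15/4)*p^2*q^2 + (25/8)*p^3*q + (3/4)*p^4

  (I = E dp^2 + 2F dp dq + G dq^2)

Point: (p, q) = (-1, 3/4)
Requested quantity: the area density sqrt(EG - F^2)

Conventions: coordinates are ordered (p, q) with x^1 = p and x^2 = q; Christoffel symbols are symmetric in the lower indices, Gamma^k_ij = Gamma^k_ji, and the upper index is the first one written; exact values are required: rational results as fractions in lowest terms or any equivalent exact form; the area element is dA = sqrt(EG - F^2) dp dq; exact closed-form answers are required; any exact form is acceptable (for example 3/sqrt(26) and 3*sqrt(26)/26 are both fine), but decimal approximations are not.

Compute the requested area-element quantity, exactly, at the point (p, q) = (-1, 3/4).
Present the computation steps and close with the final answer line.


E = 305/256, F = -21/64, G = 25/16; EG - F^2 = 449/256

Answer: sqrt(EG - F^2) = sqrt(449)/16


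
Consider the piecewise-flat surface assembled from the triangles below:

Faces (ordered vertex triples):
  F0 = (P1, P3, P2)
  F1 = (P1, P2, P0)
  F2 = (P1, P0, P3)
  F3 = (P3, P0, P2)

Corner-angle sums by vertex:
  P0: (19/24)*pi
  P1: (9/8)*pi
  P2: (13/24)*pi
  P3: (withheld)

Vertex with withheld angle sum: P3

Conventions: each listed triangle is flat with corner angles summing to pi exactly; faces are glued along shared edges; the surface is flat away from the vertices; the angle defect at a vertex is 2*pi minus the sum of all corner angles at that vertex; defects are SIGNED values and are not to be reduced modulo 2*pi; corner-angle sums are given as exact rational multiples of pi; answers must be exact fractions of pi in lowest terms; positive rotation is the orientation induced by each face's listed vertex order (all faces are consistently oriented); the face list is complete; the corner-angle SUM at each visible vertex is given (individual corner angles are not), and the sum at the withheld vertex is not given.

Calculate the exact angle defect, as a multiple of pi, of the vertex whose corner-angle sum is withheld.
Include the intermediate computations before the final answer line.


V = 4, E = 6, F = 4; chi = V - E + F = 2
Gauss-Bonnet: total defect = 2*pi*chi = 4*pi; visible defects sum to (85/24)*pi

Answer: defect(P3) = (11/24)*pi


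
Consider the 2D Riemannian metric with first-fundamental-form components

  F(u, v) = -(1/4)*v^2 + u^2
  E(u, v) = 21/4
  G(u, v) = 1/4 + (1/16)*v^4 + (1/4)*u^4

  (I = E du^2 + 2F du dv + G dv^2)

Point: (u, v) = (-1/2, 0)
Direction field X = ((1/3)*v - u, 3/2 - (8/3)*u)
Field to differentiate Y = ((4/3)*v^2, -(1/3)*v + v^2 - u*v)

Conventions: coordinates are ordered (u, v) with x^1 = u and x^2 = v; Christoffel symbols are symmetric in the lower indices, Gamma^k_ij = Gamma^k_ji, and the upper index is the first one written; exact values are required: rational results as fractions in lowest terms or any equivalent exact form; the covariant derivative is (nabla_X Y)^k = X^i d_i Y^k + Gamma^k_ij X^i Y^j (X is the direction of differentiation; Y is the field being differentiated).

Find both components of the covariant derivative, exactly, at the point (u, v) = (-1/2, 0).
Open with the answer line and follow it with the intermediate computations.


Answer: (nabla_X Y)^u = 0, (nabla_X Y)^v = 17/36

E = 21/4, F = 1/4, G = 17/64 at the point
E_u = 0, E_v = 0, F_u = -1, F_v = 0, G_u = -1/8, G_v = 0
EG - F^2 = 341/256;  g^inv = (256/341) * [[17/64, -1/4], [-1/4, 21/4]]
first-kind symbols [ij,l] = (1/2)(d_i g_jl + d_j g_il - d_l g_ij): [uu,u] = E_u/2 = 0, [uu,v] = F_u - E_v/2 = -1, [uv,u] = E_v/2 = 0, [uv,v] = G_u/2 = -1/16, [vv,u] = F_v - G_u/2 = 1/16, [vv,v] = G_v/2 = 0
Gamma^u_ij = (G*[ij,u] - F*[ij,v])/(EG - F^2), Gamma^v_ij = (E*[ij,v] - F*[ij,u])/(EG - F^2)
Gamma_uuu = 64/341, Gamma_uuv = 4/341, Gamma_uvv = 17/1364, Gamma_vuu = -1344/341, Gamma_vuv = -84/341, Gamma_vvv = -4/341
X = (1/2, 17/6), Y = (0, 0) at the point


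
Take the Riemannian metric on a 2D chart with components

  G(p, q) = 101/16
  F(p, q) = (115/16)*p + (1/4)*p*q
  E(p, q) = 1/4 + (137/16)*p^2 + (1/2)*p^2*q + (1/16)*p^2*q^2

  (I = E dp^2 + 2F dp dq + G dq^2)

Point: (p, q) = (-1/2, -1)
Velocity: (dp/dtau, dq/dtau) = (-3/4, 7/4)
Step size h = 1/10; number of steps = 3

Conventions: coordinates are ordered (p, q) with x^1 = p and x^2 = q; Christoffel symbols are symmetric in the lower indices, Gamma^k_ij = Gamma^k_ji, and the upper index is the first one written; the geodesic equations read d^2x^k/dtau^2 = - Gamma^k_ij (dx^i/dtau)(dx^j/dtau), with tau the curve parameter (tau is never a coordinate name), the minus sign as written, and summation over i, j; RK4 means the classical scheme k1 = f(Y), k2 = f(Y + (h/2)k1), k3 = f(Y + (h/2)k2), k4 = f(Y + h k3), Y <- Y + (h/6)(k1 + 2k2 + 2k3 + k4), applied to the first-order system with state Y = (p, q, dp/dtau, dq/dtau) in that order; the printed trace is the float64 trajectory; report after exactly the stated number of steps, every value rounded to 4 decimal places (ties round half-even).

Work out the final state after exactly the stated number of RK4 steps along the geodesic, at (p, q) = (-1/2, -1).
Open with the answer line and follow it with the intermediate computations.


Answer: p = -0.6467, q = -0.4434, dp/dtau = -0.2278, dq/dtau = 2.0039

f(Y) = (dp/dtau, dq/dtau, -Gamma^p_ij Y'^i Y'^j, -Gamma^q_ij Y'^i Y'^j) with the Gammas evaluated at the stage position; h = 0.100000; intermediate values shown to 6 dp
step 0: p = -0.5000, q = -1.0000, dp/dtau = -0.7500, dq/dtau = 1.7500
step 1:
  k1: at (p, q) = (-0.500000, -1.000000), (dp/dtau, dq/dtau) = (-0.750000, 1.750000); Gamma_ppp = -0.735876, Gamma_ppq = 0.124948, Gamma_pqq = -0.333196, Gamma_qpp = 0.687216, Gamma_qpq = 0.068660, Gamma_qqq = -0.183093; k1 = (-0.750000, 1.750000, 1.762332, 0.354394)
  k2: at (p, q) = (-0.537500, -0.912500), (dp/dtau, dq/dtau) = (-0.661883, 1.767720); Gamma_ppp = -0.753524, Gamma_ppq = 0.142825, Gamma_pqq = -0.344254, Gamma_qpp = 0.647120, Gamma_qpq = 0.084635, Gamma_qqq = -0.203998; k2 = (-0.661883, 1.767720, 1.740064, 0.552014)
  k3: at (p, q) = (-0.533094, -0.911614), (dp/dtau, dq/dtau) = (-0.662997, 1.777601); Gamma_ppp = -0.750287, Gamma_ppq = 0.141378, Gamma_pqq = -0.343485, Gamma_qpp = 0.652845, Gamma_qpq = 0.083094, Gamma_qqq = -0.201880; k3 = (-0.662997, 1.777601, 1.748407, 0.546807)
  k4: at (p, q) = (-0.566300, -0.822240), (dp/dtau, dq/dtau) = (-0.575159, 1.804681); Gamma_ppp = -0.764761, Gamma_ppq = 0.158784, Gamma_pqq = -0.352939, Gamma_qpp = 0.616947, Gamma_qpq = 0.099455, Gamma_qqq = -0.221065; k4 = (-0.575159, 1.804681, 1.732097, 0.722356)
  Y <- Y + (h/6)(k1 + 2k2 + 2k3 + k4): p = -0.5662, q = -0.8226, dp/dtau = -0.5755, dq/dtau = 1.8046
step 2:
  k1: at (p, q) = (-0.566249, -0.822578), (dp/dtau, dq/dtau) = (-0.575477, 1.804573); Gamma_ppp = -0.764757, Gamma_ppq = 0.158743, Gamma_pqq = -0.352917, Gamma_qpp = 0.616989, Gamma_qpq = 0.099419, Gamma_qqq = -0.221029; k1 = (-0.575477, 1.804573, 1.732241, 0.721938)
  k2: at (p, q) = (-0.595023, -0.732349), (dp/dtau, dq/dtau) = (-0.488865, 1.840670); Gamma_ppp = -0.776790, Gamma_ppq = 0.175485, Gamma_pqq = -0.361020, Gamma_qpp = 0.585285, Gamma_qpq = 0.115863, Gamma_qqq = -0.238361; k2 = (-0.488865, 1.840670, 1.724621, 0.876222)
  k3: at (p, q) = (-0.590692, -0.730544), (dp/dtau, dq/dtau) = (-0.489246, 1.848384); Gamma_ppp = -0.773746, Gamma_ppq = 0.174067, Gamma_pqq = -0.360529, Gamma_qpp = 0.591212, Gamma_qpq = 0.114098, Gamma_qqq = -0.236320; k3 = (-0.489246, 1.848384, 1.731786, 0.872239)
  k4: at (p, q) = (-0.615173, -0.637740), (dp/dtau, dq/dtau) = (-0.402299, 1.891797); Gamma_ppp = -0.783926, Gamma_ppq = 0.190188, Gamma_pqq = -0.367802, Gamma_qpp = 0.563842, Gamma_qpq = 0.130261, Gamma_qqq = -0.251910; k4 = (-0.402299, 1.891797, 1.732689, 1.008580)
  Y <- Y + (h/6)(k1 + 2k2 + 2k3 + k4): p = -0.6151, q = -0.6380, dp/dtau = -0.4025, dq/dtau = 1.8917
step 3:
  k1: at (p, q) = (-0.615149, -0.638003), (dp/dtau, dq/dtau) = (-0.402515, 1.891697); Gamma_ppp = -0.783925, Gamma_ppq = 0.190157, Gamma_pqq = -0.367787, Gamma_qpp = 0.563861, Gamma_qpq = 0.130234, Gamma_qqq = -0.251887; k1 = (-0.402515, 1.891697, 1.732727, 1.008357)
  k2: at (p, q) = (-0.635274, -0.543418), (dp/dtau, dq/dtau) = (-0.315878, 1.942115); Gamma_ppp = -0.792476, Gamma_ppq = 0.205480, Gamma_pqq = -0.374301, Gamma_qpp = 0.540892, Gamma_qpq = 0.145821, Gamma_qqq = -0.265627; k2 = (-0.315878, 1.942115, 1.742979, 1.126838)
  k3: at (p, q) = (-0.630943, -0.540898), (dp/dtau, dq/dtau) = (-0.315366, 1.948039); Gamma_ppp = -0.789391, Gamma_ppq = 0.204035, Gamma_pqq = -0.373949, Gamma_qpp = 0.547129, Gamma_qpq = 0.143821, Gamma_qqq = -0.263590; k3 = (-0.315366, 1.948039, 1.748287, 1.122585)
  k4: at (p, q) = (-0.646685, -0.443199), (dp/dtau, dq/dtau) = (-0.227686, 2.003956); Gamma_ppp = -0.796277, Gamma_ppq = 0.218464, Gamma_pqq = -0.379916, Gamma_qpp = 0.529054, Gamma_qpq = 0.158381, Gamma_qqq = -0.275429; k4 = (-0.227686, 2.003956, 1.766319, 1.223182)
  Y <- Y + (h/6)(k1 + 2k2 + 2k3 + k4): p = -0.6467, q = -0.4434, dp/dtau = -0.2278, dq/dtau = 2.0039


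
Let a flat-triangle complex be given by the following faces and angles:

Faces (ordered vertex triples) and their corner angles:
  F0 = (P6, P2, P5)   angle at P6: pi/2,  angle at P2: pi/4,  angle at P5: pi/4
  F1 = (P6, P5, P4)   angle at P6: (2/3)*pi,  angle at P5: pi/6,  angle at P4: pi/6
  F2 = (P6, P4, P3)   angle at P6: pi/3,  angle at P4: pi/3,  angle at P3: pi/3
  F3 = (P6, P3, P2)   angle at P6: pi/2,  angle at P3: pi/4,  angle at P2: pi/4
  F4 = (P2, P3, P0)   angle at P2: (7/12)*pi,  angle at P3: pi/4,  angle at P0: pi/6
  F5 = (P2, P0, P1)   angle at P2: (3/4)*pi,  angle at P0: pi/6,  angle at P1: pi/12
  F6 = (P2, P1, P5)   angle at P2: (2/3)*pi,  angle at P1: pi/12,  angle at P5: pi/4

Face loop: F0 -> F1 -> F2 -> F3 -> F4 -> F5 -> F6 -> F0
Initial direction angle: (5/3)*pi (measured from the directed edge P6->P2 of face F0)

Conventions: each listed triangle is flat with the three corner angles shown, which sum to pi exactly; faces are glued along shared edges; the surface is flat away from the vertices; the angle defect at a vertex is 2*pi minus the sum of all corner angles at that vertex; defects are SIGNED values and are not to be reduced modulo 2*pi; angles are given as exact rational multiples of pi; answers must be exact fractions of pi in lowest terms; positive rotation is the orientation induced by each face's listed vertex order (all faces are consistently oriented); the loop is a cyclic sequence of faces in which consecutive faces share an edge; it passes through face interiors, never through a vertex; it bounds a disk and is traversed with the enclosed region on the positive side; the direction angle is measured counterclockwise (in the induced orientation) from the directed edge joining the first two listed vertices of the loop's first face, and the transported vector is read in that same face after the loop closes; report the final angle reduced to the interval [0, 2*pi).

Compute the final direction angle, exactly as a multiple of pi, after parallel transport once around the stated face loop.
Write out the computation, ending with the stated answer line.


enclosed vertex P2: corner angles sum to (5/2)*pi, defect = 2*pi - (5/2)*pi = -pi/2
enclosed vertex P6: corner angles sum to 2*pi, defect = 2*pi - 2*pi = 0
adding the enclosed defects to the starting angle (mod 2*pi, induced orientation) gives the holonomy
final angle = (5/3)*pi - pi/2 = (7/6)*pi (mod 2*pi)

Answer: final direction angle = (7/6)*pi


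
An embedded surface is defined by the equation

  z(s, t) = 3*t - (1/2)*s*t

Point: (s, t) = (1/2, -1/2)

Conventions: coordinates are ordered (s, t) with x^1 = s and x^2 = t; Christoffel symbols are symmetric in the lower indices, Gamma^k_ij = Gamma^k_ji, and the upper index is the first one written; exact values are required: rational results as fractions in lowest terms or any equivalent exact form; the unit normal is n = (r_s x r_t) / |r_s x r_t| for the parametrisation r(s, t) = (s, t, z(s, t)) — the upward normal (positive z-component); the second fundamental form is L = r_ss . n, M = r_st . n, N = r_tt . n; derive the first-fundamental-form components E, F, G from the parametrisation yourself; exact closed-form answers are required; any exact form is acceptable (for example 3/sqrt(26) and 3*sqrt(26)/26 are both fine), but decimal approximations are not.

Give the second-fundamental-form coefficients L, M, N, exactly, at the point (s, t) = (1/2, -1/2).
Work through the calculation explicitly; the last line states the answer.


z_s = 1/4, z_t = 11/4, z_ss = 0, z_st = -1/2, z_tt = 0
E = 17/16, F = 11/16, G = 137/16; answer radicand W^2 = 69/8
unnormalised second-form numerators: l = 0, m = -1/2, n = 0; L = l/sqrt(69/8), and similarly M = m/sqrt(W^2), N = n/sqrt(W^2)

Answer: L = 0, M = -sqrt(138)/69, N = 0


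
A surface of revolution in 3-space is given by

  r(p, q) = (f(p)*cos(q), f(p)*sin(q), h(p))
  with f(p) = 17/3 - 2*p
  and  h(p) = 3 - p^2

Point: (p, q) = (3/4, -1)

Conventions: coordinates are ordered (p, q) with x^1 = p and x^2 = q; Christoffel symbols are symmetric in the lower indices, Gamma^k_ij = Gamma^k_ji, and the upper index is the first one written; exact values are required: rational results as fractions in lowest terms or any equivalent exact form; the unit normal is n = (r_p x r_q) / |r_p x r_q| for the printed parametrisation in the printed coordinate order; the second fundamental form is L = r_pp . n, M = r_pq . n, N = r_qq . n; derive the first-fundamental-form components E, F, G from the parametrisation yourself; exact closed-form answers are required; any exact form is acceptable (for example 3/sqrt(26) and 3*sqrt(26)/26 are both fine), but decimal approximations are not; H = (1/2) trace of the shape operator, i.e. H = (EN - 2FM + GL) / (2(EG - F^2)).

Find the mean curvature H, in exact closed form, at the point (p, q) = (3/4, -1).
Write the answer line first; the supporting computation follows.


Answer: H = 7/125

f = 25/6, f' = -2, f'' = 0, h' = -3/2, h'' = -2
E = 25/4, F = 0, G = 625/36; answer radicand W^2 = 25/4
unnormalised second-form numerators: l = 4, m = 0, n = -25/4; L = l/sqrt(25/4), and similarly M = m/sqrt(W^2), N = n/sqrt(W^2)
H = (E*n - 2*F*m + G*l) / (2*(EG - F^2)*sqrt(W^2)); E*n - 2*F*m + G*l = 4375/144, EG - F^2 = 15625/144, so H = (7/50)/sqrt(25/4)


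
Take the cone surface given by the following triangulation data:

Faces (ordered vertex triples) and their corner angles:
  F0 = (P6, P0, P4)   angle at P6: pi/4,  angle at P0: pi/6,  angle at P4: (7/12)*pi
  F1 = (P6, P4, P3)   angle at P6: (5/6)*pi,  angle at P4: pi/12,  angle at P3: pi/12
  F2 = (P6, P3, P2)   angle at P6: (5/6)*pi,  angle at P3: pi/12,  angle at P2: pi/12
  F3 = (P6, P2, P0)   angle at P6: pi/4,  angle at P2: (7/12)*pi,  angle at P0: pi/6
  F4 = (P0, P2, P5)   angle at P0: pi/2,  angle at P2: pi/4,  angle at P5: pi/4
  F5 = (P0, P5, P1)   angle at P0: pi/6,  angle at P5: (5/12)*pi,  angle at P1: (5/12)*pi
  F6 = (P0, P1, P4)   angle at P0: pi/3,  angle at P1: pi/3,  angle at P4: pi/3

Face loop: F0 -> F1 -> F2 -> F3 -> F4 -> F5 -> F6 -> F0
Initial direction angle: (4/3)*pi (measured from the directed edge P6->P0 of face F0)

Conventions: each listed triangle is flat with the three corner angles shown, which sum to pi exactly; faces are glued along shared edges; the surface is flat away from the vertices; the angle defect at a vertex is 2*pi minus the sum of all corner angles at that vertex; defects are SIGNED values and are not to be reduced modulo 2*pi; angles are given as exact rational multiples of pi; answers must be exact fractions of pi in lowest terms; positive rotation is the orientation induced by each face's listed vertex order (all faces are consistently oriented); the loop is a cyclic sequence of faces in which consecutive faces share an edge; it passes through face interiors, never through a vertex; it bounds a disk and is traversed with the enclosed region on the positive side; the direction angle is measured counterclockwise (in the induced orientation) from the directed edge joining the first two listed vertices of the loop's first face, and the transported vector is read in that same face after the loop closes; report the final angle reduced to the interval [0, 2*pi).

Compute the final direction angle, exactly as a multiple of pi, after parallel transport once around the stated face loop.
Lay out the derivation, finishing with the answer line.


enclosed vertex P0: corner angles sum to (4/3)*pi, defect = 2*pi - (4/3)*pi = (2/3)*pi
enclosed vertex P6: corner angles sum to (13/6)*pi, defect = 2*pi - (13/6)*pi = -pi/6
transport around the loop rotates by the sum of enclosed defects; add to the initial angle mod 2*pi
final angle = (4/3)*pi + pi/2 = (11/6)*pi (mod 2*pi)

Answer: final direction angle = (11/6)*pi


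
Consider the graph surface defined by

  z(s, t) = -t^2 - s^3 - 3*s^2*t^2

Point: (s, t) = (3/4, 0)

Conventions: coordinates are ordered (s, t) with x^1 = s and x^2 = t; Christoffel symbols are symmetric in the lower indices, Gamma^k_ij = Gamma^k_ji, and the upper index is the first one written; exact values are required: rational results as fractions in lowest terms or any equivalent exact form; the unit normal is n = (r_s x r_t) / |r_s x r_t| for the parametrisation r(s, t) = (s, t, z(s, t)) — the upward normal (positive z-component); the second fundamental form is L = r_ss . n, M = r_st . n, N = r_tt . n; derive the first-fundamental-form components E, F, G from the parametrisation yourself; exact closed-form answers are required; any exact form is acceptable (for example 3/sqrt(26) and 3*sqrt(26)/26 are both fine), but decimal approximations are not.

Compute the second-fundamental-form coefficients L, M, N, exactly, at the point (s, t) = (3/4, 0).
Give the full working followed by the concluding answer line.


z_s = -27/16, z_t = 0, z_ss = -9/2, z_st = 0, z_tt = -43/8
E = 985/256, F = 0, G = 1; answer radicand W^2 = 985/256
unnormalised second-form numerators: l = -9/2, m = 0, n = -43/8; L = l/sqrt(985/256), and similarly M = m/sqrt(W^2), N = n/sqrt(W^2)

Answer: L = -72*sqrt(985)/985, M = 0, N = -86*sqrt(985)/985


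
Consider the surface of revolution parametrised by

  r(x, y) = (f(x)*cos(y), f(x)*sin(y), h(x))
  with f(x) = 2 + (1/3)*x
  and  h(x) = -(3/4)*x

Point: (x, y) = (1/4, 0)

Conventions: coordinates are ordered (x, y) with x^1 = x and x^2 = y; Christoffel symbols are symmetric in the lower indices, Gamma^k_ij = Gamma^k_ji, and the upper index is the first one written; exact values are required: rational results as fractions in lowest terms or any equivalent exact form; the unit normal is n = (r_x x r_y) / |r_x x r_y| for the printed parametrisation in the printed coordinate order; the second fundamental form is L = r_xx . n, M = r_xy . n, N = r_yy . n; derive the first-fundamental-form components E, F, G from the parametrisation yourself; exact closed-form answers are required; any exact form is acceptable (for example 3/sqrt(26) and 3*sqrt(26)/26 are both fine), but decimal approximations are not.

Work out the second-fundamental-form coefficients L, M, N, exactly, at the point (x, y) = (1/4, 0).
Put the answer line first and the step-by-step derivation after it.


Answer: L = 0, M = 0, N = -75*sqrt(97)/388

f = 25/12, f' = 1/3, f'' = 0, h' = -3/4, h'' = 0
E = 97/144, F = 0, G = 625/144; answer radicand W^2 = 97/144
unnormalised second-form numerators: l = 0, m = 0, n = -25/16; L = l/sqrt(97/144), and similarly M = m/sqrt(W^2), N = n/sqrt(W^2)


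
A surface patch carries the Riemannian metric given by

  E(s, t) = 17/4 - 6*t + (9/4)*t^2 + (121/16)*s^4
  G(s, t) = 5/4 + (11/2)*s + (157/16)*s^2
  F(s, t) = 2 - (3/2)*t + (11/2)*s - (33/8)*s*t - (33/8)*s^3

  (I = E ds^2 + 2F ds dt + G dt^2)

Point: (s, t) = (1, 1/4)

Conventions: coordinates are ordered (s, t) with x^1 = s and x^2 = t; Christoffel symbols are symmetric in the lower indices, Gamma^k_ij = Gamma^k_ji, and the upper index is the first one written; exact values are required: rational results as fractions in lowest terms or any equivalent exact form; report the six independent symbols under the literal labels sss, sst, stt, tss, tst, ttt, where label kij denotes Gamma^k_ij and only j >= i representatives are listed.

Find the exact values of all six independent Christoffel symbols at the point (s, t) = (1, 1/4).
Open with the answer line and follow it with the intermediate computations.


Answer: Gamma_sss = 267545/173316, Gamma_sst = -11111/28886, Gamma_stt = -25705/14443, Gamma_tss = -59353/115544, Gamma_tst = 46461/57772, Gamma_ttt = 6111/28886

E = 669/64, F = 63/32, G = 265/16 at the point
E_s = 121/4, E_t = -39/8, F_s = -253/32, F_t = -45/8, G_s = 201/8, G_t = 0
EG - F^2 = 43329/256;  g^inv = (256/43329) * [[265/16, -63/32], [-63/32, 669/64]]
first-kind symbols [ij,l] = (1/2)(d_i g_jl + d_j g_il - d_l g_ij): [ss,s] = E_s/2 = 121/8, [ss,t] = F_s - E_t/2 = -175/32, [st,s] = E_t/2 = -39/16, [st,t] = G_s/2 = 201/16, [tt,s] = F_t - G_s/2 = -291/16, [tt,t] = G_t/2 = 0
Gamma^s_ij = (G*[ij,s] - F*[ij,t])/(EG - F^2), Gamma^t_ij = (E*[ij,t] - F*[ij,s])/(EG - F^2)


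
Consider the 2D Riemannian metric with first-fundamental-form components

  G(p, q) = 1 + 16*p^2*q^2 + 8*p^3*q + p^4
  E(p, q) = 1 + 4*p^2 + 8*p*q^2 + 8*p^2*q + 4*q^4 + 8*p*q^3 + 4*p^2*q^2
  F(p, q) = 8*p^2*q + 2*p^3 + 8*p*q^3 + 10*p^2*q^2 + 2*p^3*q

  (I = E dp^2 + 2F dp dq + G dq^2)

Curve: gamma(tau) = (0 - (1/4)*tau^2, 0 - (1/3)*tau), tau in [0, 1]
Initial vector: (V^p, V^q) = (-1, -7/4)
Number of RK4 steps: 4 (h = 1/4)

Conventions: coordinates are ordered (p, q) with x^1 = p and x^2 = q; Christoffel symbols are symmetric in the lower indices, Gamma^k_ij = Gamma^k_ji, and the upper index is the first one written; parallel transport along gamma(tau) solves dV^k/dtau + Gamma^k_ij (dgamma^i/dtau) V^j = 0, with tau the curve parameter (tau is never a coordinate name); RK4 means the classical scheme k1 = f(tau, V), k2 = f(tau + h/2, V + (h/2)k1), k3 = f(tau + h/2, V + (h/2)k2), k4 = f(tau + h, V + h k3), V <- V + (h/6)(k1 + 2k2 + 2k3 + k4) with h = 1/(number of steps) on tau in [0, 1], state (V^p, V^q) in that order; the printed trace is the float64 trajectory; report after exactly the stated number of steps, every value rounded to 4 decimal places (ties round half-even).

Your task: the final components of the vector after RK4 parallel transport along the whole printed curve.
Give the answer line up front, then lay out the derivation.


Answer: V^p = -1.0472, V^q = -1.6379

gamma'(tau) = (-(1/2)*tau, -1/3); f(tau, V)^k = -Gamma^k_ij(gamma(tau)) gamma'^i(tau) V^j; h = 1/4; intermediate values shown to 6 dp
curve data and Christoffel symbols at the stage parameters:
  tau = 0.000000: gamma = (0.000000, 0.000000), gamma' = (0.000000, -0.333333); Gamma_ppp = 0.000000, Gamma_ppq = 0.000000, Gamma_pqq = 0.000000, Gamma_qpp = 0.000000, Gamma_qpq = 0.000000, Gamma_qqq = 0.000000
  tau = 0.125000: gamma = (-0.003906, -0.041667), gamma' = (-0.062500, -0.333333); Gamma_ppp = -0.007695, Gamma_ppq = 0.000700, Gamma_pqq = 0.000063, Gamma_qpp = 0.001277, Gamma_qpq = -0.000116, Gamma_qqq = -0.000010
  tau = 0.250000: gamma = (-0.015625, -0.083333), gamma' = (-0.125000, -0.333333); Gamma_ppp = -0.027048, Gamma_ppq = 0.005379, Gamma_pqq = 0.000922, Gamma_qpp = 0.009994, Gamma_qpq = -0.001987, Gamma_qqq = -0.000341
  tau = 0.375000: gamma = (-0.035156, -0.125000), gamma' = (-0.187500, -0.333333); Gamma_ppp = -0.052911, Gamma_ppq = 0.017243, Gamma_pqq = 0.004252, Gamma_qpp = 0.032883, Gamma_qpq = -0.010716, Gamma_qqq = -0.002642
  tau = 0.500000: gamma = (-0.062500, -0.166667), gamma' = (-0.250000, -0.333333); Gamma_ppp = -0.080660, Gamma_ppq = 0.038314, Gamma_pqq = 0.012099, Gamma_qpp = 0.075619, Gamma_qpq = -0.035919, Gamma_qqq = -0.011343
  tau = 0.625000: gamma = (-0.097656, -0.208333), gamma' = (-0.312500, -0.333333); Gamma_ppp = -0.106013, Gamma_ppq = 0.068873, Gamma_pqq = 0.026154, Gamma_qpp = 0.142123, Gamma_qpq = -0.092333, Gamma_qqq = -0.035063
  tau = 0.750000: gamma = (-0.140625, -0.250000), gamma' = (-0.375000, -0.333333); Gamma_ppp = -0.124775, Gamma_ppq = 0.106578, Gamma_pqq = 0.046790, Gamma_qpp = 0.232889, Gamma_qpq = -0.198926, Gamma_qqq = -0.087333
  tau = 0.875000: gamma = (-0.191406, -0.291667), gamma' = (-0.437500, -0.333333); Gamma_ppp = -0.132784, Gamma_ppq = 0.145233, Gamma_pqq = 0.071762, Gamma_qpp = 0.341679, Gamma_qpq = -0.373712, Gamma_qqq = -0.184657
  tau = 1.000000: gamma = (-0.250000, -0.333333), gamma' = (-0.500000, -0.333333); Gamma_ppp = -0.126727, Gamma_ppq = 0.174250, Gamma_pqq = 0.095046, Gamma_qpp = 0.451467, Gamma_qpq = -0.620766, Gamma_qqq = -0.338600
step 0: V^p = -1.0000, V^q = -1.7500
step 1: k1 = (0.000000, 0.000000), k2 = (0.000134, -0.000022), k3 = (0.000134, -0.000022), k4 = (-0.000127, 0.000047); V <- V + (h/6)(k1 + 2k2 + 2k3 + k4): V^p = -1.0000, V^q = -1.7500
step 2: k1 = (-0.000126, 0.000047), k2 = (-0.003965, 0.002464), k3 = (-0.003962, 0.002462), k4 = (-0.016411, 0.015385); V <- V + (h/6)(k1 + 2k2 + 2k3 + k4): V^p = -1.0013, V^q = -1.7489
step 3: k1 = (-0.016402, 0.015377), k2 = (-0.042626, 0.057146), k3 = (-0.042435, 0.056890), k4 = (-0.084989, 0.158630); V <- V + (h/6)(k1 + 2k2 + 2k3 + k4): V^p = -1.0126, V^q = -1.7322
step 4: k1 = (-0.084840, 0.158352), k2 = (-0.139859, 0.359885), k3 = (-0.137589, 0.354044), k4 = (-0.189752, 0.675993); V <- V + (h/6)(k1 + 2k2 + 2k3 + k4): V^p = -1.0472, V^q = -1.6379
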